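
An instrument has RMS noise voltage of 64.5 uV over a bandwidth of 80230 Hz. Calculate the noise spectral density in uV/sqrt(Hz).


Noise spectral density = Vrms / sqrt(BW).
NSD = 64.5 / sqrt(80230)
NSD = 64.5 / 283.249
NSD = 0.2277 uV/sqrt(Hz)

0.2277 uV/sqrt(Hz)


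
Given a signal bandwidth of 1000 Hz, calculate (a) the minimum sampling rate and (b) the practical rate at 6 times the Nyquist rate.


By Nyquist theorem, fs_min = 2 * fmax.
fs_min = 2 * 1000 = 2000 Hz
Practical rate = 6 * fs_min = 6 * 2000 = 12000 Hz

fs_min = 2000 Hz, fs_practical = 12000 Hz


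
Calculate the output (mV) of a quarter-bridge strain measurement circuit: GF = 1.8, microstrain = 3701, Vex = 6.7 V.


Quarter bridge output: Vout = (GF * epsilon * Vex) / 4.
Vout = (1.8 * 3701e-6 * 6.7) / 4
Vout = 0.04463406 / 4 V
Vout = 0.01115852 V = 11.1585 mV

11.1585 mV


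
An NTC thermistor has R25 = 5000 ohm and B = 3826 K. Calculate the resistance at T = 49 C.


NTC thermistor equation: Rt = R25 * exp(B * (1/T - 1/T25)).
T in Kelvin: 322.15 K, T25 = 298.15 K
1/T - 1/T25 = 1/322.15 - 1/298.15 = -0.00024987
B * (1/T - 1/T25) = 3826 * -0.00024987 = -0.956
Rt = 5000 * exp(-0.956) = 1922.1 ohm

1922.1 ohm


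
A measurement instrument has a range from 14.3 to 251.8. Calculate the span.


Span = upper range - lower range.
Span = 251.8 - (14.3)
Span = 237.5

237.5


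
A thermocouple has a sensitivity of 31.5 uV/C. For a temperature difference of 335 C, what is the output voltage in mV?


The thermocouple output V = sensitivity * dT.
V = 31.5 uV/C * 335 C
V = 10552.5 uV
V = 10.553 mV

10.553 mV


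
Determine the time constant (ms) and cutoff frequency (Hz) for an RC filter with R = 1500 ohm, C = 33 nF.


Time constant: tau = R * C.
tau = 1500 * 3.30e-08 = 4.95e-05 s
tau = 0.0495 ms
Cutoff frequency: fc = 1 / (2*pi*R*C).
fc = 1 / (2*pi*4.95e-05) = 3215.25 Hz

tau = 0.0495 ms, fc = 3215.25 Hz


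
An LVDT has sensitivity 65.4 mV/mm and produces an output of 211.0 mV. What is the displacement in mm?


Displacement = Vout / sensitivity.
d = 211.0 / 65.4
d = 3.226 mm

3.226 mm


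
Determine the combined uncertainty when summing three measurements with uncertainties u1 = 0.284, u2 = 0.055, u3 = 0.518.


For a sum of independent quantities, uc = sqrt(u1^2 + u2^2 + u3^2).
uc = sqrt(0.284^2 + 0.055^2 + 0.518^2)
uc = sqrt(0.080656 + 0.003025 + 0.268324)
uc = 0.5933

0.5933


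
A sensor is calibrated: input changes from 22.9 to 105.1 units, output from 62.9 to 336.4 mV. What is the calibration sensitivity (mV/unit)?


Sensitivity = (y2 - y1) / (x2 - x1).
S = (336.4 - 62.9) / (105.1 - 22.9)
S = 273.5 / 82.2
S = 3.3273 mV/unit

3.3273 mV/unit


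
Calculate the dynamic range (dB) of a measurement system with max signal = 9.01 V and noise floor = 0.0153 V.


Dynamic range = 20 * log10(Vmax / Vnoise).
DR = 20 * log10(9.01 / 0.0153)
DR = 20 * log10(588.89)
DR = 55.4 dB

55.4 dB


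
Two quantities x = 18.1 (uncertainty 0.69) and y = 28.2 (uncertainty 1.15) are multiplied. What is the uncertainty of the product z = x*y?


For a product z = x*y, the relative uncertainty is:
uz/z = sqrt((ux/x)^2 + (uy/y)^2)
Relative uncertainties: ux/x = 0.69/18.1 = 0.038122
uy/y = 1.15/28.2 = 0.04078
z = 18.1 * 28.2 = 510.4
uz = 510.4 * sqrt(0.038122^2 + 0.04078^2) = 28.493

28.493


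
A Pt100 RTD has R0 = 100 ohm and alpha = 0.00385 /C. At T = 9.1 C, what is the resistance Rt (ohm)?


The RTD equation: Rt = R0 * (1 + alpha * T).
Rt = 100 * (1 + 0.00385 * 9.1)
Rt = 100 * (1 + 0.035035)
Rt = 100 * 1.035035
Rt = 103.503 ohm

103.503 ohm


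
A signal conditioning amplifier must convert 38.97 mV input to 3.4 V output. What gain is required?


Gain = Vout / Vin (converting to same units).
G = 3.4 V / 38.97 mV
G = 3400.0 mV / 38.97 mV
G = 87.25

87.25


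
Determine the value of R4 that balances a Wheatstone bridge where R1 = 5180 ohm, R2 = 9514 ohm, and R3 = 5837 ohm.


At balance: R1*R4 = R2*R3, so R4 = R2*R3/R1.
R4 = 9514 * 5837 / 5180
R4 = 55533218 / 5180
R4 = 10720.7 ohm

10720.7 ohm


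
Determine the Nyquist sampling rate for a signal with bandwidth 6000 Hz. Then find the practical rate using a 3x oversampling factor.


By Nyquist theorem, fs_min = 2 * fmax.
fs_min = 2 * 6000 = 12000 Hz
Practical rate = 3 * fs_min = 3 * 12000 = 36000 Hz

fs_min = 12000 Hz, fs_practical = 36000 Hz


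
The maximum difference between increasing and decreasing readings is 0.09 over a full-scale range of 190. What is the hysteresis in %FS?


Hysteresis = (max difference / full scale) * 100%.
H = (0.09 / 190) * 100
H = 0.047 %FS

0.047 %FS


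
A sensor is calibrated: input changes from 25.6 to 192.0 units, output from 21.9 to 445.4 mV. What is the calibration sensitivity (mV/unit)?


Sensitivity = (y2 - y1) / (x2 - x1).
S = (445.4 - 21.9) / (192.0 - 25.6)
S = 423.5 / 166.4
S = 2.5451 mV/unit

2.5451 mV/unit


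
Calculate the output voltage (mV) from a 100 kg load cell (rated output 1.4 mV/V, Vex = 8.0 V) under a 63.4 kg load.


Vout = rated_output * Vex * (load / capacity).
Vout = 1.4 * 8.0 * (63.4 / 100)
Vout = 1.4 * 8.0 * 0.634
Vout = 7.101 mV

7.101 mV


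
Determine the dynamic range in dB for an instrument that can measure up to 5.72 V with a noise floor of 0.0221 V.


Dynamic range = 20 * log10(Vmax / Vnoise).
DR = 20 * log10(5.72 / 0.0221)
DR = 20 * log10(258.82)
DR = 48.26 dB

48.26 dB


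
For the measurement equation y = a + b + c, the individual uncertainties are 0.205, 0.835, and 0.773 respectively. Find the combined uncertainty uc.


For a sum of independent quantities, uc = sqrt(u1^2 + u2^2 + u3^2).
uc = sqrt(0.205^2 + 0.835^2 + 0.773^2)
uc = sqrt(0.042025 + 0.697225 + 0.597529)
uc = 1.1562

1.1562


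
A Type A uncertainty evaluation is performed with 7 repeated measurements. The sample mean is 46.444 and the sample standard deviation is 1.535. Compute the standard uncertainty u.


The standard uncertainty for Type A evaluation is u = s / sqrt(n).
u = 1.535 / sqrt(7)
u = 1.535 / 2.6458
u = 0.5802

0.5802


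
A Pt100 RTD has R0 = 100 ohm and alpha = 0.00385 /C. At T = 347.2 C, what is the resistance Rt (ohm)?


The RTD equation: Rt = R0 * (1 + alpha * T).
Rt = 100 * (1 + 0.00385 * 347.2)
Rt = 100 * (1 + 1.33672)
Rt = 100 * 2.33672
Rt = 233.672 ohm

233.672 ohm


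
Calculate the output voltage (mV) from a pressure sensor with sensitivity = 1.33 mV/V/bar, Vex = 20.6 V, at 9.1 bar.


Output = sensitivity * Vex * P.
Vout = 1.33 * 20.6 * 9.1
Vout = 27.398 * 9.1
Vout = 249.32 mV

249.32 mV


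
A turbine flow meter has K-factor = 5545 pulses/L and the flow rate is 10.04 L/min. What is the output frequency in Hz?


Frequency = K * Q / 60 (converting L/min to L/s).
f = 5545 * 10.04 / 60
f = 55671.8 / 60
f = 927.86 Hz

927.86 Hz


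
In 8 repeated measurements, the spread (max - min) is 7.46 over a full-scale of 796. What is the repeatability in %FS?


Repeatability = (spread / full scale) * 100%.
R = (7.46 / 796) * 100
R = 0.937 %FS

0.937 %FS


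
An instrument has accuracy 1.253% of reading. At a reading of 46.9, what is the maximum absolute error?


Absolute error = (accuracy% / 100) * reading.
Error = (1.253 / 100) * 46.9
Error = 0.01253 * 46.9
Error = 0.5877

0.5877


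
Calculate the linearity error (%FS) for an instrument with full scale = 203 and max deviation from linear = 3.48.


Linearity error = (max deviation / full scale) * 100%.
Linearity = (3.48 / 203) * 100
Linearity = 1.714 %FS

1.714 %FS


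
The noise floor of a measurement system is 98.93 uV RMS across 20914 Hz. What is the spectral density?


Noise spectral density = Vrms / sqrt(BW).
NSD = 98.93 / sqrt(20914)
NSD = 98.93 / 144.6167
NSD = 0.6841 uV/sqrt(Hz)

0.6841 uV/sqrt(Hz)


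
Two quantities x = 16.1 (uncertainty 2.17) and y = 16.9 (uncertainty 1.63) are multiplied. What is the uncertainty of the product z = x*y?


For a product z = x*y, the relative uncertainty is:
uz/z = sqrt((ux/x)^2 + (uy/y)^2)
Relative uncertainties: ux/x = 2.17/16.1 = 0.134783
uy/y = 1.63/16.9 = 0.09645
z = 16.1 * 16.9 = 272.1
uz = 272.1 * sqrt(0.134783^2 + 0.09645^2) = 45.095

45.095


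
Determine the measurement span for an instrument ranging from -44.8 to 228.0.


Span = upper range - lower range.
Span = 228.0 - (-44.8)
Span = 272.8

272.8


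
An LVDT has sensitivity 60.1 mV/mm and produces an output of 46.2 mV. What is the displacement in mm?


Displacement = Vout / sensitivity.
d = 46.2 / 60.1
d = 0.769 mm

0.769 mm


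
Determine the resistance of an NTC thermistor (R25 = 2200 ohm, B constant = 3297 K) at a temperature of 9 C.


NTC thermistor equation: Rt = R25 * exp(B * (1/T - 1/T25)).
T in Kelvin: 282.15 K, T25 = 298.15 K
1/T - 1/T25 = 1/282.15 - 1/298.15 = 0.0001902
B * (1/T - 1/T25) = 3297 * 0.0001902 = 0.6271
Rt = 2200 * exp(0.6271) = 4118.7 ohm

4118.7 ohm


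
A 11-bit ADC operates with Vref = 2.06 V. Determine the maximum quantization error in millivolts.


The maximum quantization error is +/- LSB/2.
LSB = Vref / 2^n = 2.06 / 2048 = 0.00100586 V
Max error = LSB / 2 = 0.00100586 / 2 = 0.00050293 V
Max error = 0.5029 mV

0.5029 mV


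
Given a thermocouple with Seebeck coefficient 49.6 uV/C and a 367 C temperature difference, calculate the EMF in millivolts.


The thermocouple output V = sensitivity * dT.
V = 49.6 uV/C * 367 C
V = 18203.2 uV
V = 18.203 mV

18.203 mV


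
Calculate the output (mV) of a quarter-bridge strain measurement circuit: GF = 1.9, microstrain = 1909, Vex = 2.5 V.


Quarter bridge output: Vout = (GF * epsilon * Vex) / 4.
Vout = (1.9 * 1909e-6 * 2.5) / 4
Vout = 0.00906775 / 4 V
Vout = 0.00226694 V = 2.2669 mV

2.2669 mV


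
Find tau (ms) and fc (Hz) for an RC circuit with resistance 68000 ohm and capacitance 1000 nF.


Time constant: tau = R * C.
tau = 68000 * 1.00e-06 = 0.068 s
tau = 68.0 ms
Cutoff frequency: fc = 1 / (2*pi*R*C).
fc = 1 / (2*pi*0.068) = 2.34 Hz

tau = 68.0 ms, fc = 2.34 Hz


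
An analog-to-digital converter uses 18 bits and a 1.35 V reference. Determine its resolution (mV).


The resolution (LSB) of an ADC is Vref / 2^n.
LSB = 1.35 / 2^18
LSB = 1.35 / 262144
LSB = 5.15e-06 V = 0.00514984 mV

0.00514984 mV


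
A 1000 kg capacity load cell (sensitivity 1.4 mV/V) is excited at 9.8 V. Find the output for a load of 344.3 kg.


Vout = rated_output * Vex * (load / capacity).
Vout = 1.4 * 9.8 * (344.3 / 1000)
Vout = 1.4 * 9.8 * 0.3443
Vout = 4.724 mV

4.724 mV


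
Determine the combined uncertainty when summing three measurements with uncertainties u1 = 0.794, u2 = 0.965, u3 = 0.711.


For a sum of independent quantities, uc = sqrt(u1^2 + u2^2 + u3^2).
uc = sqrt(0.794^2 + 0.965^2 + 0.711^2)
uc = sqrt(0.630436 + 0.931225 + 0.505521)
uc = 1.4378

1.4378


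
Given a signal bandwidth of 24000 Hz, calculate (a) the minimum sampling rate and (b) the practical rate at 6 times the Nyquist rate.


By Nyquist theorem, fs_min = 2 * fmax.
fs_min = 2 * 24000 = 48000 Hz
Practical rate = 6 * fs_min = 6 * 48000 = 288000 Hz

fs_min = 48000 Hz, fs_practical = 288000 Hz


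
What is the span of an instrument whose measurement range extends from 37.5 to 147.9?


Span = upper range - lower range.
Span = 147.9 - (37.5)
Span = 110.4

110.4


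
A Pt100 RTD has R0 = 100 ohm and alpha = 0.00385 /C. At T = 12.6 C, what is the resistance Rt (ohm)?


The RTD equation: Rt = R0 * (1 + alpha * T).
Rt = 100 * (1 + 0.00385 * 12.6)
Rt = 100 * (1 + 0.04851)
Rt = 100 * 1.04851
Rt = 104.851 ohm

104.851 ohm


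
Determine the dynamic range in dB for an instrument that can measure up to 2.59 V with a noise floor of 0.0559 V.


Dynamic range = 20 * log10(Vmax / Vnoise).
DR = 20 * log10(2.59 / 0.0559)
DR = 20 * log10(46.33)
DR = 33.32 dB

33.32 dB


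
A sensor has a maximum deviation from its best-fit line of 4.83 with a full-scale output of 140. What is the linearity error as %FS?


Linearity error = (max deviation / full scale) * 100%.
Linearity = (4.83 / 140) * 100
Linearity = 3.45 %FS

3.45 %FS


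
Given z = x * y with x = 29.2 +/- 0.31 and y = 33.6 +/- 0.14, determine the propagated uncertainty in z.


For a product z = x*y, the relative uncertainty is:
uz/z = sqrt((ux/x)^2 + (uy/y)^2)
Relative uncertainties: ux/x = 0.31/29.2 = 0.010616
uy/y = 0.14/33.6 = 0.004167
z = 29.2 * 33.6 = 981.1
uz = 981.1 * sqrt(0.010616^2 + 0.004167^2) = 11.189

11.189


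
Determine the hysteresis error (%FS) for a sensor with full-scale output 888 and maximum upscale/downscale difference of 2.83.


Hysteresis = (max difference / full scale) * 100%.
H = (2.83 / 888) * 100
H = 0.319 %FS

0.319 %FS


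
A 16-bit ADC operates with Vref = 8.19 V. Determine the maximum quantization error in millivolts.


The maximum quantization error is +/- LSB/2.
LSB = Vref / 2^n = 8.19 / 65536 = 0.00012497 V
Max error = LSB / 2 = 0.00012497 / 2 = 6.248e-05 V
Max error = 0.0625 mV

0.0625 mV


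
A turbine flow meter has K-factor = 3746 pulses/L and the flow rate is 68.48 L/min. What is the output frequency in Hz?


Frequency = K * Q / 60 (converting L/min to L/s).
f = 3746 * 68.48 / 60
f = 256526.08 / 60
f = 4275.43 Hz

4275.43 Hz


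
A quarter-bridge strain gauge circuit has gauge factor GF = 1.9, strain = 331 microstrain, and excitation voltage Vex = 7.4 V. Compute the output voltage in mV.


Quarter bridge output: Vout = (GF * epsilon * Vex) / 4.
Vout = (1.9 * 331e-6 * 7.4) / 4
Vout = 0.00465386 / 4 V
Vout = 0.00116347 V = 1.1635 mV

1.1635 mV


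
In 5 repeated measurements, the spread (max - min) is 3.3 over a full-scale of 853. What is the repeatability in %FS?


Repeatability = (spread / full scale) * 100%.
R = (3.3 / 853) * 100
R = 0.387 %FS

0.387 %FS


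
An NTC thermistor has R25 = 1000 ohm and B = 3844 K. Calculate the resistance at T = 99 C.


NTC thermistor equation: Rt = R25 * exp(B * (1/T - 1/T25)).
T in Kelvin: 372.15 K, T25 = 298.15 K
1/T - 1/T25 = 1/372.15 - 1/298.15 = -0.00066693
B * (1/T - 1/T25) = 3844 * -0.00066693 = -2.5637
Rt = 1000 * exp(-2.5637) = 77.0 ohm

77.0 ohm


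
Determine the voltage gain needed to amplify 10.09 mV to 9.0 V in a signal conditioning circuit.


Gain = Vout / Vin (converting to same units).
G = 9.0 V / 10.09 mV
G = 9000.0 mV / 10.09 mV
G = 891.97

891.97


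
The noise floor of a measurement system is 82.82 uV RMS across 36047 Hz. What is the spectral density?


Noise spectral density = Vrms / sqrt(BW).
NSD = 82.82 / sqrt(36047)
NSD = 82.82 / 189.8605
NSD = 0.4362 uV/sqrt(Hz)

0.4362 uV/sqrt(Hz)


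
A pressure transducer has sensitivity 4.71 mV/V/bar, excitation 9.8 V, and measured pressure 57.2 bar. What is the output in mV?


Output = sensitivity * Vex * P.
Vout = 4.71 * 9.8 * 57.2
Vout = 46.158 * 57.2
Vout = 2640.24 mV

2640.24 mV


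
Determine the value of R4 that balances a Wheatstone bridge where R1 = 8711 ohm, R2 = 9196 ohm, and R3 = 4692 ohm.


At balance: R1*R4 = R2*R3, so R4 = R2*R3/R1.
R4 = 9196 * 4692 / 8711
R4 = 43147632 / 8711
R4 = 4953.24 ohm

4953.24 ohm


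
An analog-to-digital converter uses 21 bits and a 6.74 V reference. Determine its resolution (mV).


The resolution (LSB) of an ADC is Vref / 2^n.
LSB = 6.74 / 2^21
LSB = 6.74 / 2097152
LSB = 3.21e-06 V = 0.00321388 mV

0.00321388 mV


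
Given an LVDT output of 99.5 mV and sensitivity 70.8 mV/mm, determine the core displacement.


Displacement = Vout / sensitivity.
d = 99.5 / 70.8
d = 1.405 mm

1.405 mm


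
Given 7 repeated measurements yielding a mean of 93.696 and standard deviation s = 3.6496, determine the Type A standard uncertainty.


The standard uncertainty for Type A evaluation is u = s / sqrt(n).
u = 3.6496 / sqrt(7)
u = 3.6496 / 2.6458
u = 1.3794

1.3794


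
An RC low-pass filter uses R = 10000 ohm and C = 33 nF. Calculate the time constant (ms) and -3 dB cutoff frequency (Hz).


Time constant: tau = R * C.
tau = 10000 * 3.30e-08 = 0.00033 s
tau = 0.33 ms
Cutoff frequency: fc = 1 / (2*pi*R*C).
fc = 1 / (2*pi*0.00033) = 482.29 Hz

tau = 0.33 ms, fc = 482.29 Hz


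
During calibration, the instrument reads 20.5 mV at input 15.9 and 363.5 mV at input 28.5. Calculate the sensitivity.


Sensitivity = (y2 - y1) / (x2 - x1).
S = (363.5 - 20.5) / (28.5 - 15.9)
S = 343.0 / 12.6
S = 27.2222 mV/unit

27.2222 mV/unit


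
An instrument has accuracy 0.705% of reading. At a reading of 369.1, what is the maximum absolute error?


Absolute error = (accuracy% / 100) * reading.
Error = (0.705 / 100) * 369.1
Error = 0.00705 * 369.1
Error = 2.6022

2.6022


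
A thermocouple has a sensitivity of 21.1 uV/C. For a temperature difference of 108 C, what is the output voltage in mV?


The thermocouple output V = sensitivity * dT.
V = 21.1 uV/C * 108 C
V = 2278.8 uV
V = 2.279 mV

2.279 mV


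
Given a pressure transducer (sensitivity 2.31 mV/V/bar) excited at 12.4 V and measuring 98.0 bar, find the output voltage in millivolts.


Output = sensitivity * Vex * P.
Vout = 2.31 * 12.4 * 98.0
Vout = 28.644 * 98.0
Vout = 2807.11 mV

2807.11 mV


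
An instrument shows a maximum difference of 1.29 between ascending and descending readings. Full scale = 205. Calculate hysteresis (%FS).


Hysteresis = (max difference / full scale) * 100%.
H = (1.29 / 205) * 100
H = 0.629 %FS

0.629 %FS


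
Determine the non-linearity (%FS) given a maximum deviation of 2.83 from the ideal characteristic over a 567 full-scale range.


Linearity error = (max deviation / full scale) * 100%.
Linearity = (2.83 / 567) * 100
Linearity = 0.499 %FS

0.499 %FS


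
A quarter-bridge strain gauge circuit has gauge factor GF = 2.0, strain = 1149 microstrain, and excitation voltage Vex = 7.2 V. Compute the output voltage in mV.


Quarter bridge output: Vout = (GF * epsilon * Vex) / 4.
Vout = (2.0 * 1149e-6 * 7.2) / 4
Vout = 0.0165456 / 4 V
Vout = 0.0041364 V = 4.1364 mV

4.1364 mV


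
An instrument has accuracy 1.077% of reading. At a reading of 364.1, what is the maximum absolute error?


Absolute error = (accuracy% / 100) * reading.
Error = (1.077 / 100) * 364.1
Error = 0.01077 * 364.1
Error = 3.9214

3.9214


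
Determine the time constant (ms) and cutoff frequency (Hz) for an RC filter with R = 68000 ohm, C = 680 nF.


Time constant: tau = R * C.
tau = 68000 * 6.80e-07 = 0.04624 s
tau = 46.24 ms
Cutoff frequency: fc = 1 / (2*pi*R*C).
fc = 1 / (2*pi*0.04624) = 3.44 Hz

tau = 46.24 ms, fc = 3.44 Hz


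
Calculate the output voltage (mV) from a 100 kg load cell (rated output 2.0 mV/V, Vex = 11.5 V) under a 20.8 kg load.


Vout = rated_output * Vex * (load / capacity).
Vout = 2.0 * 11.5 * (20.8 / 100)
Vout = 2.0 * 11.5 * 0.208
Vout = 4.784 mV

4.784 mV


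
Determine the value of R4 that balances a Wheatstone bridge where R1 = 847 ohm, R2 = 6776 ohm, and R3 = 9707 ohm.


At balance: R1*R4 = R2*R3, so R4 = R2*R3/R1.
R4 = 6776 * 9707 / 847
R4 = 65774632 / 847
R4 = 77656.0 ohm

77656.0 ohm


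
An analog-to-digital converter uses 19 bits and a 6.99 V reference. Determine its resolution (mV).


The resolution (LSB) of an ADC is Vref / 2^n.
LSB = 6.99 / 2^19
LSB = 6.99 / 524288
LSB = 1.333e-05 V = 0.01333237 mV

0.01333237 mV


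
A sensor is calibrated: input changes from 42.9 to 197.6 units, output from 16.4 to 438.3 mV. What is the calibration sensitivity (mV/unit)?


Sensitivity = (y2 - y1) / (x2 - x1).
S = (438.3 - 16.4) / (197.6 - 42.9)
S = 421.9 / 154.7
S = 2.7272 mV/unit

2.7272 mV/unit


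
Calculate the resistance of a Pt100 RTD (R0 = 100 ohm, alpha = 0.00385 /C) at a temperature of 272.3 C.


The RTD equation: Rt = R0 * (1 + alpha * T).
Rt = 100 * (1 + 0.00385 * 272.3)
Rt = 100 * (1 + 1.048355)
Rt = 100 * 2.048355
Rt = 204.835 ohm

204.835 ohm


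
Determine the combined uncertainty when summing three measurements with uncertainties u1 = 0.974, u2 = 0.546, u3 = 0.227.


For a sum of independent quantities, uc = sqrt(u1^2 + u2^2 + u3^2).
uc = sqrt(0.974^2 + 0.546^2 + 0.227^2)
uc = sqrt(0.948676 + 0.298116 + 0.051529)
uc = 1.1394

1.1394


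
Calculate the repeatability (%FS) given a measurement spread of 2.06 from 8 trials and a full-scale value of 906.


Repeatability = (spread / full scale) * 100%.
R = (2.06 / 906) * 100
R = 0.227 %FS

0.227 %FS


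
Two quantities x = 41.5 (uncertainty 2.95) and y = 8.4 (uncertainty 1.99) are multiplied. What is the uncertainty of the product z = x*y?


For a product z = x*y, the relative uncertainty is:
uz/z = sqrt((ux/x)^2 + (uy/y)^2)
Relative uncertainties: ux/x = 2.95/41.5 = 0.071084
uy/y = 1.99/8.4 = 0.236905
z = 41.5 * 8.4 = 348.6
uz = 348.6 * sqrt(0.071084^2 + 0.236905^2) = 86.223

86.223


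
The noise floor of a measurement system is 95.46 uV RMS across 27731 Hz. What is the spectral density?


Noise spectral density = Vrms / sqrt(BW).
NSD = 95.46 / sqrt(27731)
NSD = 95.46 / 166.5263
NSD = 0.5732 uV/sqrt(Hz)

0.5732 uV/sqrt(Hz)


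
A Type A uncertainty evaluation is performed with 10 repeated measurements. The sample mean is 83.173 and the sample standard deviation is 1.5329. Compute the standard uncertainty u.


The standard uncertainty for Type A evaluation is u = s / sqrt(n).
u = 1.5329 / sqrt(10)
u = 1.5329 / 3.1623
u = 0.4847

0.4847


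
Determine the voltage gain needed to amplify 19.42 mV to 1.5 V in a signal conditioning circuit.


Gain = Vout / Vin (converting to same units).
G = 1.5 V / 19.42 mV
G = 1500.0 mV / 19.42 mV
G = 77.24

77.24


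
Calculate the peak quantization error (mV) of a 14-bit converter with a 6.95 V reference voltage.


The maximum quantization error is +/- LSB/2.
LSB = Vref / 2^n = 6.95 / 16384 = 0.00042419 V
Max error = LSB / 2 = 0.00042419 / 2 = 0.0002121 V
Max error = 0.2121 mV

0.2121 mV


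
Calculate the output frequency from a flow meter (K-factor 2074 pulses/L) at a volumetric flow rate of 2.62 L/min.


Frequency = K * Q / 60 (converting L/min to L/s).
f = 2074 * 2.62 / 60
f = 5433.88 / 60
f = 90.56 Hz

90.56 Hz


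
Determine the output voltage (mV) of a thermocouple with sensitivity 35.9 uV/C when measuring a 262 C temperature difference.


The thermocouple output V = sensitivity * dT.
V = 35.9 uV/C * 262 C
V = 9405.8 uV
V = 9.406 mV

9.406 mV


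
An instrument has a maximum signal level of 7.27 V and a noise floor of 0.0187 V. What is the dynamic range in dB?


Dynamic range = 20 * log10(Vmax / Vnoise).
DR = 20 * log10(7.27 / 0.0187)
DR = 20 * log10(388.77)
DR = 51.79 dB

51.79 dB


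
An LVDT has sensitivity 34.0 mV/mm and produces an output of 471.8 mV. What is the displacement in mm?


Displacement = Vout / sensitivity.
d = 471.8 / 34.0
d = 13.876 mm

13.876 mm


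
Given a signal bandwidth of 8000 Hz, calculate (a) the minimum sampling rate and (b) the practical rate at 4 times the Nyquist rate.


By Nyquist theorem, fs_min = 2 * fmax.
fs_min = 2 * 8000 = 16000 Hz
Practical rate = 4 * fs_min = 4 * 16000 = 64000 Hz

fs_min = 16000 Hz, fs_practical = 64000 Hz


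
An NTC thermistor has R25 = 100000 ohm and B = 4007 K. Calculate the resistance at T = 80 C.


NTC thermistor equation: Rt = R25 * exp(B * (1/T - 1/T25)).
T in Kelvin: 353.15 K, T25 = 298.15 K
1/T - 1/T25 = 1/353.15 - 1/298.15 = -0.00052236
B * (1/T - 1/T25) = 4007 * -0.00052236 = -2.0931
Rt = 100000 * exp(-2.0931) = 12330.5 ohm

12330.5 ohm


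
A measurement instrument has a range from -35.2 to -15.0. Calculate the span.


Span = upper range - lower range.
Span = -15.0 - (-35.2)
Span = 20.2

20.2


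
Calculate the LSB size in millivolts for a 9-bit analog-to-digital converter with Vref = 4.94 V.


The resolution (LSB) of an ADC is Vref / 2^n.
LSB = 4.94 / 2^9
LSB = 4.94 / 512
LSB = 0.00964844 V = 9.6484375 mV

9.6484375 mV


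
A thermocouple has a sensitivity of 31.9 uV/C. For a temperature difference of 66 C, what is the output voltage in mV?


The thermocouple output V = sensitivity * dT.
V = 31.9 uV/C * 66 C
V = 2105.4 uV
V = 2.105 mV

2.105 mV


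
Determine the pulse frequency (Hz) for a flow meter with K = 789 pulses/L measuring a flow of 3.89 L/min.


Frequency = K * Q / 60 (converting L/min to L/s).
f = 789 * 3.89 / 60
f = 3069.21 / 60
f = 51.15 Hz

51.15 Hz


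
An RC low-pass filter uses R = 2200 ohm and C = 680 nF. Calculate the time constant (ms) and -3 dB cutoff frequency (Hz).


Time constant: tau = R * C.
tau = 2200 * 6.80e-07 = 0.001496 s
tau = 1.496 ms
Cutoff frequency: fc = 1 / (2*pi*R*C).
fc = 1 / (2*pi*0.001496) = 106.39 Hz

tau = 1.496 ms, fc = 106.39 Hz


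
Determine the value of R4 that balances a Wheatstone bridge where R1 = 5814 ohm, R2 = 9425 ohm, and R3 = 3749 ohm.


At balance: R1*R4 = R2*R3, so R4 = R2*R3/R1.
R4 = 9425 * 3749 / 5814
R4 = 35334325 / 5814
R4 = 6077.46 ohm

6077.46 ohm


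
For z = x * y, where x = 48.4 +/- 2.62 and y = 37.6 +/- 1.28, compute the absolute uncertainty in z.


For a product z = x*y, the relative uncertainty is:
uz/z = sqrt((ux/x)^2 + (uy/y)^2)
Relative uncertainties: ux/x = 2.62/48.4 = 0.054132
uy/y = 1.28/37.6 = 0.034043
z = 48.4 * 37.6 = 1819.8
uz = 1819.8 * sqrt(0.054132^2 + 0.034043^2) = 116.373

116.373


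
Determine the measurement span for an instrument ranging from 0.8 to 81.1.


Span = upper range - lower range.
Span = 81.1 - (0.8)
Span = 80.3

80.3


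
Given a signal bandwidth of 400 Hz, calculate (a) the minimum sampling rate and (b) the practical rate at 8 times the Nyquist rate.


By Nyquist theorem, fs_min = 2 * fmax.
fs_min = 2 * 400 = 800 Hz
Practical rate = 8 * fs_min = 8 * 800 = 6400 Hz

fs_min = 800 Hz, fs_practical = 6400 Hz


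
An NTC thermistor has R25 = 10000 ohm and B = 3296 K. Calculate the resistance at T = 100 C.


NTC thermistor equation: Rt = R25 * exp(B * (1/T - 1/T25)).
T in Kelvin: 373.15 K, T25 = 298.15 K
1/T - 1/T25 = 1/373.15 - 1/298.15 = -0.00067413
B * (1/T - 1/T25) = 3296 * -0.00067413 = -2.2219
Rt = 10000 * exp(-2.2219) = 1084.0 ohm

1084.0 ohm


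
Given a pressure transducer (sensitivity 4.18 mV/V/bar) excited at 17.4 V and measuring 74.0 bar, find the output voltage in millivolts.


Output = sensitivity * Vex * P.
Vout = 4.18 * 17.4 * 74.0
Vout = 72.732 * 74.0
Vout = 5382.17 mV

5382.17 mV


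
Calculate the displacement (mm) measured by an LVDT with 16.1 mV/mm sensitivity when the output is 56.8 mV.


Displacement = Vout / sensitivity.
d = 56.8 / 16.1
d = 3.528 mm

3.528 mm


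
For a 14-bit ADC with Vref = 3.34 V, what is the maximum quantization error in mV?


The maximum quantization error is +/- LSB/2.
LSB = Vref / 2^n = 3.34 / 16384 = 0.00020386 V
Max error = LSB / 2 = 0.00020386 / 2 = 0.00010193 V
Max error = 0.1019 mV

0.1019 mV


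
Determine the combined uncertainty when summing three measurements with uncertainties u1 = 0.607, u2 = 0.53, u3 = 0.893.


For a sum of independent quantities, uc = sqrt(u1^2 + u2^2 + u3^2).
uc = sqrt(0.607^2 + 0.53^2 + 0.893^2)
uc = sqrt(0.368449 + 0.2809 + 0.797449)
uc = 1.2028

1.2028


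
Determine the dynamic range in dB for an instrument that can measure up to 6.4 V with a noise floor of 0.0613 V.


Dynamic range = 20 * log10(Vmax / Vnoise).
DR = 20 * log10(6.4 / 0.0613)
DR = 20 * log10(104.4)
DR = 40.37 dB

40.37 dB


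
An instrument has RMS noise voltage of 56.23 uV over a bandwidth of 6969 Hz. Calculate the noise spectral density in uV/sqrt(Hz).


Noise spectral density = Vrms / sqrt(BW).
NSD = 56.23 / sqrt(6969)
NSD = 56.23 / 83.4805
NSD = 0.6736 uV/sqrt(Hz)

0.6736 uV/sqrt(Hz)


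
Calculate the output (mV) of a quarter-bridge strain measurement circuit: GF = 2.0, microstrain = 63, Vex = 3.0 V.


Quarter bridge output: Vout = (GF * epsilon * Vex) / 4.
Vout = (2.0 * 63e-6 * 3.0) / 4
Vout = 0.000378 / 4 V
Vout = 9.45e-05 V = 0.0945 mV

0.0945 mV


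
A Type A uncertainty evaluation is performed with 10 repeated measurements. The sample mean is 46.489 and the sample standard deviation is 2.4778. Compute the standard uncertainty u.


The standard uncertainty for Type A evaluation is u = s / sqrt(n).
u = 2.4778 / sqrt(10)
u = 2.4778 / 3.1623
u = 0.7835

0.7835


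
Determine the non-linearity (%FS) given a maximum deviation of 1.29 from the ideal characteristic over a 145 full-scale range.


Linearity error = (max deviation / full scale) * 100%.
Linearity = (1.29 / 145) * 100
Linearity = 0.89 %FS

0.89 %FS


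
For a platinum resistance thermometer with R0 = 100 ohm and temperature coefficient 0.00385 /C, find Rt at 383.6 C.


The RTD equation: Rt = R0 * (1 + alpha * T).
Rt = 100 * (1 + 0.00385 * 383.6)
Rt = 100 * (1 + 1.47686)
Rt = 100 * 2.47686
Rt = 247.686 ohm

247.686 ohm


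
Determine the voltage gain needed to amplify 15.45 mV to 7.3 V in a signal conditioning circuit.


Gain = Vout / Vin (converting to same units).
G = 7.3 V / 15.45 mV
G = 7300.0 mV / 15.45 mV
G = 472.49

472.49


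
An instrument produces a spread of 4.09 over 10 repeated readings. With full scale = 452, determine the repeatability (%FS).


Repeatability = (spread / full scale) * 100%.
R = (4.09 / 452) * 100
R = 0.905 %FS

0.905 %FS


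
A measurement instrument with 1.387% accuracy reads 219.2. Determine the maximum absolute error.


Absolute error = (accuracy% / 100) * reading.
Error = (1.387 / 100) * 219.2
Error = 0.01387 * 219.2
Error = 3.0403

3.0403


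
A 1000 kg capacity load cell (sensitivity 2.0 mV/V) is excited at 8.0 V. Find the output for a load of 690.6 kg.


Vout = rated_output * Vex * (load / capacity).
Vout = 2.0 * 8.0 * (690.6 / 1000)
Vout = 2.0 * 8.0 * 0.6906
Vout = 11.05 mV

11.05 mV


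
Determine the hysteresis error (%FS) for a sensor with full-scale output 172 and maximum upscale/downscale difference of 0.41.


Hysteresis = (max difference / full scale) * 100%.
H = (0.41 / 172) * 100
H = 0.238 %FS

0.238 %FS


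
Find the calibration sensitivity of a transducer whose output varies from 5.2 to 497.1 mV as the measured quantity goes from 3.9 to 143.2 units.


Sensitivity = (y2 - y1) / (x2 - x1).
S = (497.1 - 5.2) / (143.2 - 3.9)
S = 491.9 / 139.3
S = 3.5312 mV/unit

3.5312 mV/unit


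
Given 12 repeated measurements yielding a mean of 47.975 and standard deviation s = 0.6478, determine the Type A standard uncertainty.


The standard uncertainty for Type A evaluation is u = s / sqrt(n).
u = 0.6478 / sqrt(12)
u = 0.6478 / 3.4641
u = 0.187

0.187


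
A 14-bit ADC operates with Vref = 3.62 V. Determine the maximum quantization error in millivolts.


The maximum quantization error is +/- LSB/2.
LSB = Vref / 2^n = 3.62 / 16384 = 0.00022095 V
Max error = LSB / 2 = 0.00022095 / 2 = 0.00011047 V
Max error = 0.1105 mV

0.1105 mV


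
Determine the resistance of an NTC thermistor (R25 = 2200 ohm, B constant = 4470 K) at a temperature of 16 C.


NTC thermistor equation: Rt = R25 * exp(B * (1/T - 1/T25)).
T in Kelvin: 289.15 K, T25 = 298.15 K
1/T - 1/T25 = 1/289.15 - 1/298.15 = 0.0001044
B * (1/T - 1/T25) = 4470 * 0.0001044 = 0.4667
Rt = 2200 * exp(0.4667) = 3508.2 ohm

3508.2 ohm


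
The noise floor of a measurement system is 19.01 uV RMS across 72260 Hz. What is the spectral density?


Noise spectral density = Vrms / sqrt(BW).
NSD = 19.01 / sqrt(72260)
NSD = 19.01 / 268.8122
NSD = 0.0707 uV/sqrt(Hz)

0.0707 uV/sqrt(Hz)


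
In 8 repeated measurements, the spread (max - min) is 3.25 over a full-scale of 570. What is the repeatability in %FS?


Repeatability = (spread / full scale) * 100%.
R = (3.25 / 570) * 100
R = 0.57 %FS

0.57 %FS


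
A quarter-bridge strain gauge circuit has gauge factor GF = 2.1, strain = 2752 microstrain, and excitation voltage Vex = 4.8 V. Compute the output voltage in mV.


Quarter bridge output: Vout = (GF * epsilon * Vex) / 4.
Vout = (2.1 * 2752e-6 * 4.8) / 4
Vout = 0.02774016 / 4 V
Vout = 0.00693504 V = 6.935 mV

6.935 mV


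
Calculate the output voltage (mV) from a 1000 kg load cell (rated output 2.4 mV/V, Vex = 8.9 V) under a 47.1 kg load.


Vout = rated_output * Vex * (load / capacity).
Vout = 2.4 * 8.9 * (47.1 / 1000)
Vout = 2.4 * 8.9 * 0.0471
Vout = 1.006 mV

1.006 mV


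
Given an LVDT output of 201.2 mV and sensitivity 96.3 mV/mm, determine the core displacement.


Displacement = Vout / sensitivity.
d = 201.2 / 96.3
d = 2.089 mm

2.089 mm


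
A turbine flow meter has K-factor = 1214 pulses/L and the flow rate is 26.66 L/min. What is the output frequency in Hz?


Frequency = K * Q / 60 (converting L/min to L/s).
f = 1214 * 26.66 / 60
f = 32365.24 / 60
f = 539.42 Hz

539.42 Hz


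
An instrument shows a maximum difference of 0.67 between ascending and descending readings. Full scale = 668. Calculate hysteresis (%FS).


Hysteresis = (max difference / full scale) * 100%.
H = (0.67 / 668) * 100
H = 0.1 %FS

0.1 %FS


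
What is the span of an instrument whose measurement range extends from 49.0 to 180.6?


Span = upper range - lower range.
Span = 180.6 - (49.0)
Span = 131.6

131.6


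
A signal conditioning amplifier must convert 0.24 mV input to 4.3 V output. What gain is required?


Gain = Vout / Vin (converting to same units).
G = 4.3 V / 0.24 mV
G = 4300.0 mV / 0.24 mV
G = 17916.67

17916.67


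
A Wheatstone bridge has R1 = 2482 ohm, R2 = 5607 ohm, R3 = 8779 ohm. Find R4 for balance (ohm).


At balance: R1*R4 = R2*R3, so R4 = R2*R3/R1.
R4 = 5607 * 8779 / 2482
R4 = 49223853 / 2482
R4 = 19832.33 ohm

19832.33 ohm


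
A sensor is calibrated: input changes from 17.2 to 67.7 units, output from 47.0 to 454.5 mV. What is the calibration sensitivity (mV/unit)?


Sensitivity = (y2 - y1) / (x2 - x1).
S = (454.5 - 47.0) / (67.7 - 17.2)
S = 407.5 / 50.5
S = 8.0693 mV/unit

8.0693 mV/unit


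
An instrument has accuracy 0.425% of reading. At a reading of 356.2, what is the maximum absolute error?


Absolute error = (accuracy% / 100) * reading.
Error = (0.425 / 100) * 356.2
Error = 0.00425 * 356.2
Error = 1.5139

1.5139


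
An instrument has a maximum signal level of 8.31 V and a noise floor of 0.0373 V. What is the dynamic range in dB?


Dynamic range = 20 * log10(Vmax / Vnoise).
DR = 20 * log10(8.31 / 0.0373)
DR = 20 * log10(222.79)
DR = 46.96 dB

46.96 dB


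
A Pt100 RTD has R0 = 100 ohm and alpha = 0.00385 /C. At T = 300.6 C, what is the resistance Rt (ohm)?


The RTD equation: Rt = R0 * (1 + alpha * T).
Rt = 100 * (1 + 0.00385 * 300.6)
Rt = 100 * (1 + 1.15731)
Rt = 100 * 2.15731
Rt = 215.731 ohm

215.731 ohm


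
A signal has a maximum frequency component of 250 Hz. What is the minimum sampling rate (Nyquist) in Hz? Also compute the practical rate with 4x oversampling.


By Nyquist theorem, fs_min = 2 * fmax.
fs_min = 2 * 250 = 500 Hz
Practical rate = 4 * fs_min = 4 * 500 = 2000 Hz

fs_min = 500 Hz, fs_practical = 2000 Hz


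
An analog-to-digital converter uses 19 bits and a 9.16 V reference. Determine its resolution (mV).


The resolution (LSB) of an ADC is Vref / 2^n.
LSB = 9.16 / 2^19
LSB = 9.16 / 524288
LSB = 1.747e-05 V = 0.01747131 mV

0.01747131 mV


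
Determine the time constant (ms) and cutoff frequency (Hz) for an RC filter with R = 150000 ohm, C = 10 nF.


Time constant: tau = R * C.
tau = 150000 * 1.00e-08 = 0.0015 s
tau = 1.5 ms
Cutoff frequency: fc = 1 / (2*pi*R*C).
fc = 1 / (2*pi*0.0015) = 106.1 Hz

tau = 1.5 ms, fc = 106.1 Hz


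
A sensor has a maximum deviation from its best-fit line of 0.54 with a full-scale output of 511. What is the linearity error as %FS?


Linearity error = (max deviation / full scale) * 100%.
Linearity = (0.54 / 511) * 100
Linearity = 0.106 %FS

0.106 %FS


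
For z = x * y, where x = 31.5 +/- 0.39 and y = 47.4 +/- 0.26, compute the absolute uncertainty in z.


For a product z = x*y, the relative uncertainty is:
uz/z = sqrt((ux/x)^2 + (uy/y)^2)
Relative uncertainties: ux/x = 0.39/31.5 = 0.012381
uy/y = 0.26/47.4 = 0.005485
z = 31.5 * 47.4 = 1493.1
uz = 1493.1 * sqrt(0.012381^2 + 0.005485^2) = 20.219

20.219


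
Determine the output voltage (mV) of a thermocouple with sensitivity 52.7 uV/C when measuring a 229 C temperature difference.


The thermocouple output V = sensitivity * dT.
V = 52.7 uV/C * 229 C
V = 12068.3 uV
V = 12.068 mV

12.068 mV


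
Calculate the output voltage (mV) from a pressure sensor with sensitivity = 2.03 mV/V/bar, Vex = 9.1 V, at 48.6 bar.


Output = sensitivity * Vex * P.
Vout = 2.03 * 9.1 * 48.6
Vout = 18.473 * 48.6
Vout = 897.79 mV

897.79 mV


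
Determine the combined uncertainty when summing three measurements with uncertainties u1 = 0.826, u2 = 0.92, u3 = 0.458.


For a sum of independent quantities, uc = sqrt(u1^2 + u2^2 + u3^2).
uc = sqrt(0.826^2 + 0.92^2 + 0.458^2)
uc = sqrt(0.682276 + 0.8464 + 0.209764)
uc = 1.3185

1.3185


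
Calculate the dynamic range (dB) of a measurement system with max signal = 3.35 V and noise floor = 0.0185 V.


Dynamic range = 20 * log10(Vmax / Vnoise).
DR = 20 * log10(3.35 / 0.0185)
DR = 20 * log10(181.08)
DR = 45.16 dB

45.16 dB


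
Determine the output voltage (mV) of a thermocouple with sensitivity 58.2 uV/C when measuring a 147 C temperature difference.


The thermocouple output V = sensitivity * dT.
V = 58.2 uV/C * 147 C
V = 8555.4 uV
V = 8.555 mV

8.555 mV


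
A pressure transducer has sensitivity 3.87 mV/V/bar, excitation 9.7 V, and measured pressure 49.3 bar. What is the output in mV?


Output = sensitivity * Vex * P.
Vout = 3.87 * 9.7 * 49.3
Vout = 37.539 * 49.3
Vout = 1850.67 mV

1850.67 mV


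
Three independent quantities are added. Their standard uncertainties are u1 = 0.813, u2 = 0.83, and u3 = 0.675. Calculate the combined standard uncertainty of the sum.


For a sum of independent quantities, uc = sqrt(u1^2 + u2^2 + u3^2).
uc = sqrt(0.813^2 + 0.83^2 + 0.675^2)
uc = sqrt(0.660969 + 0.6889 + 0.455625)
uc = 1.3437

1.3437


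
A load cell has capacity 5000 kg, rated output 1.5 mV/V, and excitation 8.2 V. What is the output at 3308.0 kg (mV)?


Vout = rated_output * Vex * (load / capacity).
Vout = 1.5 * 8.2 * (3308.0 / 5000)
Vout = 1.5 * 8.2 * 0.6616
Vout = 8.138 mV

8.138 mV


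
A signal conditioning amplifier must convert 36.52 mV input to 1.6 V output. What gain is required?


Gain = Vout / Vin (converting to same units).
G = 1.6 V / 36.52 mV
G = 1600.0 mV / 36.52 mV
G = 43.81

43.81


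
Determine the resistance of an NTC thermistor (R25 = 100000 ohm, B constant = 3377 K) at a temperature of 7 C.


NTC thermistor equation: Rt = R25 * exp(B * (1/T - 1/T25)).
T in Kelvin: 280.15 K, T25 = 298.15 K
1/T - 1/T25 = 1/280.15 - 1/298.15 = 0.0002155
B * (1/T - 1/T25) = 3377 * 0.0002155 = 0.7277
Rt = 100000 * exp(0.7277) = 207040.3 ohm

207040.3 ohm


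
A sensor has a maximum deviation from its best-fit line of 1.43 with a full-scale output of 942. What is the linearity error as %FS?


Linearity error = (max deviation / full scale) * 100%.
Linearity = (1.43 / 942) * 100
Linearity = 0.152 %FS

0.152 %FS


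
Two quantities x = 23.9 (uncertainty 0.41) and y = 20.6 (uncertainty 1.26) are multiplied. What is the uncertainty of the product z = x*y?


For a product z = x*y, the relative uncertainty is:
uz/z = sqrt((ux/x)^2 + (uy/y)^2)
Relative uncertainties: ux/x = 0.41/23.9 = 0.017155
uy/y = 1.26/20.6 = 0.061165
z = 23.9 * 20.6 = 492.3
uz = 492.3 * sqrt(0.017155^2 + 0.061165^2) = 31.276

31.276


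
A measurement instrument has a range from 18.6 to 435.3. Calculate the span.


Span = upper range - lower range.
Span = 435.3 - (18.6)
Span = 416.7

416.7


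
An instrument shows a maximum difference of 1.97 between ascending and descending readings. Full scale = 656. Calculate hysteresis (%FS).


Hysteresis = (max difference / full scale) * 100%.
H = (1.97 / 656) * 100
H = 0.3 %FS

0.3 %FS


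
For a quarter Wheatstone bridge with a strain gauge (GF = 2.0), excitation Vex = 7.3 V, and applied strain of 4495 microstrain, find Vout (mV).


Quarter bridge output: Vout = (GF * epsilon * Vex) / 4.
Vout = (2.0 * 4495e-6 * 7.3) / 4
Vout = 0.065627 / 4 V
Vout = 0.01640675 V = 16.4067 mV

16.4067 mV
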